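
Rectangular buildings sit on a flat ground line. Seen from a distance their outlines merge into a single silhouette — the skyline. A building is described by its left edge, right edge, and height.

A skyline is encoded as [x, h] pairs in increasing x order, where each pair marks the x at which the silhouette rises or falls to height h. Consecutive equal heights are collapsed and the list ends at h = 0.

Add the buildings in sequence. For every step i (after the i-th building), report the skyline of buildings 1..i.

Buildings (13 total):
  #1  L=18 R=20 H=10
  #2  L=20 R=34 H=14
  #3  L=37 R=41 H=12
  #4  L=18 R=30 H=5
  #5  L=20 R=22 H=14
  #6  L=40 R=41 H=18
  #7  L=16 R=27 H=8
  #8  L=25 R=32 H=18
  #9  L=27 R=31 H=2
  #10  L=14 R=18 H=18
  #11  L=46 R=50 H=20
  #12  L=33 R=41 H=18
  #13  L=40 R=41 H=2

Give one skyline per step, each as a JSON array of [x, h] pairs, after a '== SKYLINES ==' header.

== SKYLINES ==
[[18,10],[20,0]]
[[18,10],[20,14],[34,0]]
[[18,10],[20,14],[34,0],[37,12],[41,0]]
[[18,10],[20,14],[34,0],[37,12],[41,0]]
[[18,10],[20,14],[34,0],[37,12],[41,0]]
[[18,10],[20,14],[34,0],[37,12],[40,18],[41,0]]
[[16,8],[18,10],[20,14],[34,0],[37,12],[40,18],[41,0]]
[[16,8],[18,10],[20,14],[25,18],[32,14],[34,0],[37,12],[40,18],[41,0]]
[[16,8],[18,10],[20,14],[25,18],[32,14],[34,0],[37,12],[40,18],[41,0]]
[[14,18],[18,10],[20,14],[25,18],[32,14],[34,0],[37,12],[40,18],[41,0]]
[[14,18],[18,10],[20,14],[25,18],[32,14],[34,0],[37,12],[40,18],[41,0],[46,20],[50,0]]
[[14,18],[18,10],[20,14],[25,18],[32,14],[33,18],[41,0],[46,20],[50,0]]
[[14,18],[18,10],[20,14],[25,18],[32,14],[33,18],[41,0],[46,20],[50,0]]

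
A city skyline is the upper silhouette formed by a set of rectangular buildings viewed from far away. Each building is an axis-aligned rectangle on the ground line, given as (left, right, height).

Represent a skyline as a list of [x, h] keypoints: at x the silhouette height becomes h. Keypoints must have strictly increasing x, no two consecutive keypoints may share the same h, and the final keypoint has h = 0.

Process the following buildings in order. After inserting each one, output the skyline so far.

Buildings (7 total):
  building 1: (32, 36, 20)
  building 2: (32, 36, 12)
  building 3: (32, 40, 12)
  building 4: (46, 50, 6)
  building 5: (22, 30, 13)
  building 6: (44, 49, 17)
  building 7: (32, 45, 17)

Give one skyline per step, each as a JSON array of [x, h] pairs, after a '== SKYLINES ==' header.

== SKYLINES ==
[[32,20],[36,0]]
[[32,20],[36,0]]
[[32,20],[36,12],[40,0]]
[[32,20],[36,12],[40,0],[46,6],[50,0]]
[[22,13],[30,0],[32,20],[36,12],[40,0],[46,6],[50,0]]
[[22,13],[30,0],[32,20],[36,12],[40,0],[44,17],[49,6],[50,0]]
[[22,13],[30,0],[32,20],[36,17],[49,6],[50,0]]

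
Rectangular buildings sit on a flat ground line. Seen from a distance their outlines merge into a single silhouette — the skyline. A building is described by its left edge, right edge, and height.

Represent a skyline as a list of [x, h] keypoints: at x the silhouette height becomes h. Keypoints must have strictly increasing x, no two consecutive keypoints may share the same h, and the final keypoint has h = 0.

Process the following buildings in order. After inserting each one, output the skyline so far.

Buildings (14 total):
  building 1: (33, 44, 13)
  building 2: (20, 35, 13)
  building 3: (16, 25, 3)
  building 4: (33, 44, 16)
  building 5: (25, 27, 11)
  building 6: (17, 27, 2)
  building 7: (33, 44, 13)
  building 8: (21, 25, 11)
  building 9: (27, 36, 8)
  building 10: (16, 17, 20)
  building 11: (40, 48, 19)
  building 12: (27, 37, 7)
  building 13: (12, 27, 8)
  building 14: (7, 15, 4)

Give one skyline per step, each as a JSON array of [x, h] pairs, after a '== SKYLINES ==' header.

== SKYLINES ==
[[33,13],[44,0]]
[[20,13],[44,0]]
[[16,3],[20,13],[44,0]]
[[16,3],[20,13],[33,16],[44,0]]
[[16,3],[20,13],[33,16],[44,0]]
[[16,3],[20,13],[33,16],[44,0]]
[[16,3],[20,13],[33,16],[44,0]]
[[16,3],[20,13],[33,16],[44,0]]
[[16,3],[20,13],[33,16],[44,0]]
[[16,20],[17,3],[20,13],[33,16],[44,0]]
[[16,20],[17,3],[20,13],[33,16],[40,19],[48,0]]
[[16,20],[17,3],[20,13],[33,16],[40,19],[48,0]]
[[12,8],[16,20],[17,8],[20,13],[33,16],[40,19],[48,0]]
[[7,4],[12,8],[16,20],[17,8],[20,13],[33,16],[40,19],[48,0]]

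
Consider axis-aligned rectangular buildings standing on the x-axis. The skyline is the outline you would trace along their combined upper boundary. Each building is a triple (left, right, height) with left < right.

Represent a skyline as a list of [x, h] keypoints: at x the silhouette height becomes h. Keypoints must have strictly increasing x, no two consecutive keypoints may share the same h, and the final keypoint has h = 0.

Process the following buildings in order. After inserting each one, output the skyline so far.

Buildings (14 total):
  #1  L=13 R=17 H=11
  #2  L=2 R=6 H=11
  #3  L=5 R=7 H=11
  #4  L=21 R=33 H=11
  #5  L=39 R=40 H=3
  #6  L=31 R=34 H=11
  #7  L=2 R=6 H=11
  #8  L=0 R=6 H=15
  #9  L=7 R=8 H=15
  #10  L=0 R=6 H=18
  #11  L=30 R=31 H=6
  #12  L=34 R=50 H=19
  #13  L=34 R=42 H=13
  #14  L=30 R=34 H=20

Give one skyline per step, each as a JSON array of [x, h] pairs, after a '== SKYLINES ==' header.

== SKYLINES ==
[[13,11],[17,0]]
[[2,11],[6,0],[13,11],[17,0]]
[[2,11],[7,0],[13,11],[17,0]]
[[2,11],[7,0],[13,11],[17,0],[21,11],[33,0]]
[[2,11],[7,0],[13,11],[17,0],[21,11],[33,0],[39,3],[40,0]]
[[2,11],[7,0],[13,11],[17,0],[21,11],[34,0],[39,3],[40,0]]
[[2,11],[7,0],[13,11],[17,0],[21,11],[34,0],[39,3],[40,0]]
[[0,15],[6,11],[7,0],[13,11],[17,0],[21,11],[34,0],[39,3],[40,0]]
[[0,15],[6,11],[7,15],[8,0],[13,11],[17,0],[21,11],[34,0],[39,3],[40,0]]
[[0,18],[6,11],[7,15],[8,0],[13,11],[17,0],[21,11],[34,0],[39,3],[40,0]]
[[0,18],[6,11],[7,15],[8,0],[13,11],[17,0],[21,11],[34,0],[39,3],[40,0]]
[[0,18],[6,11],[7,15],[8,0],[13,11],[17,0],[21,11],[34,19],[50,0]]
[[0,18],[6,11],[7,15],[8,0],[13,11],[17,0],[21,11],[34,19],[50,0]]
[[0,18],[6,11],[7,15],[8,0],[13,11],[17,0],[21,11],[30,20],[34,19],[50,0]]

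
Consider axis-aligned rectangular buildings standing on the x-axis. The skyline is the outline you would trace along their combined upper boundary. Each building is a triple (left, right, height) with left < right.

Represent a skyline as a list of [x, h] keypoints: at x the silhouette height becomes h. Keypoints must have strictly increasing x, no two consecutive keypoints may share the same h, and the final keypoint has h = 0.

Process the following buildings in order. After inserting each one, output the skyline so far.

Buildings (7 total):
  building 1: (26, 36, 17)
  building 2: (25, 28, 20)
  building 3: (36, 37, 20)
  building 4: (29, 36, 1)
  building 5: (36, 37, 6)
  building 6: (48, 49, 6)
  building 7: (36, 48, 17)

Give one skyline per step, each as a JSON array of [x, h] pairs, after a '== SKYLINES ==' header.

== SKYLINES ==
[[26,17],[36,0]]
[[25,20],[28,17],[36,0]]
[[25,20],[28,17],[36,20],[37,0]]
[[25,20],[28,17],[36,20],[37,0]]
[[25,20],[28,17],[36,20],[37,0]]
[[25,20],[28,17],[36,20],[37,0],[48,6],[49,0]]
[[25,20],[28,17],[36,20],[37,17],[48,6],[49,0]]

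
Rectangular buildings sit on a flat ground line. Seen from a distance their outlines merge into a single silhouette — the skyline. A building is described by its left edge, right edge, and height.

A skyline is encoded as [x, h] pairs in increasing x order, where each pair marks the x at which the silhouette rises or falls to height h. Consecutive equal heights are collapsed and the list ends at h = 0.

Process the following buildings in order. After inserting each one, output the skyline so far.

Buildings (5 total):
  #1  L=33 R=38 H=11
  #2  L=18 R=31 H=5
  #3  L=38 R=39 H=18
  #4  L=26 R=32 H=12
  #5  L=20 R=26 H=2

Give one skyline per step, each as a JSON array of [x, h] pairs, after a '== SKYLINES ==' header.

== SKYLINES ==
[[33,11],[38,0]]
[[18,5],[31,0],[33,11],[38,0]]
[[18,5],[31,0],[33,11],[38,18],[39,0]]
[[18,5],[26,12],[32,0],[33,11],[38,18],[39,0]]
[[18,5],[26,12],[32,0],[33,11],[38,18],[39,0]]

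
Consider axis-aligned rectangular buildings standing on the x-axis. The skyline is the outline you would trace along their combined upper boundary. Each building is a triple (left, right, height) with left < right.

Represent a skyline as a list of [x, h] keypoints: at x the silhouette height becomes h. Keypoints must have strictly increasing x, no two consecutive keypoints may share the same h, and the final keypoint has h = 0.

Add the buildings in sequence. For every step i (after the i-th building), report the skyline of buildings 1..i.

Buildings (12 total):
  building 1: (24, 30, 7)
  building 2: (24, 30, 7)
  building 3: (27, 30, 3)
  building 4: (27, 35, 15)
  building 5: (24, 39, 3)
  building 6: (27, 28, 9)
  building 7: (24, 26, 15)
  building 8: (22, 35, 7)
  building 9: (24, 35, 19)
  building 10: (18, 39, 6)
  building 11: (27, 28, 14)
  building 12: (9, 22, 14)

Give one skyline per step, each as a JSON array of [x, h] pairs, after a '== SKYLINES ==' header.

== SKYLINES ==
[[24,7],[30,0]]
[[24,7],[30,0]]
[[24,7],[30,0]]
[[24,7],[27,15],[35,0]]
[[24,7],[27,15],[35,3],[39,0]]
[[24,7],[27,15],[35,3],[39,0]]
[[24,15],[26,7],[27,15],[35,3],[39,0]]
[[22,7],[24,15],[26,7],[27,15],[35,3],[39,0]]
[[22,7],[24,19],[35,3],[39,0]]
[[18,6],[22,7],[24,19],[35,6],[39,0]]
[[18,6],[22,7],[24,19],[35,6],[39,0]]
[[9,14],[22,7],[24,19],[35,6],[39,0]]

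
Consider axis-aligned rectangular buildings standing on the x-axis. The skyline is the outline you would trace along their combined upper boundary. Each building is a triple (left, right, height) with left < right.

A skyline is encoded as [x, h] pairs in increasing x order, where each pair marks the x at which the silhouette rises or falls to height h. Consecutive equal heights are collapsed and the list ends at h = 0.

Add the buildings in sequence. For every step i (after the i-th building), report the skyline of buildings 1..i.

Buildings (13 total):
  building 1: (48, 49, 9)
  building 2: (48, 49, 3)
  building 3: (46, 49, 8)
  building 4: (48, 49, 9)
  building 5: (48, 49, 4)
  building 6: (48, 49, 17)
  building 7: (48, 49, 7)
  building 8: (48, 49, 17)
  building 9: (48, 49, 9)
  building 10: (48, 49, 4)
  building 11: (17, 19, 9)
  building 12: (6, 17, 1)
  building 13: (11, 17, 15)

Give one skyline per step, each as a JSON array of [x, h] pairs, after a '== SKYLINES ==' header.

== SKYLINES ==
[[48,9],[49,0]]
[[48,9],[49,0]]
[[46,8],[48,9],[49,0]]
[[46,8],[48,9],[49,0]]
[[46,8],[48,9],[49,0]]
[[46,8],[48,17],[49,0]]
[[46,8],[48,17],[49,0]]
[[46,8],[48,17],[49,0]]
[[46,8],[48,17],[49,0]]
[[46,8],[48,17],[49,0]]
[[17,9],[19,0],[46,8],[48,17],[49,0]]
[[6,1],[17,9],[19,0],[46,8],[48,17],[49,0]]
[[6,1],[11,15],[17,9],[19,0],[46,8],[48,17],[49,0]]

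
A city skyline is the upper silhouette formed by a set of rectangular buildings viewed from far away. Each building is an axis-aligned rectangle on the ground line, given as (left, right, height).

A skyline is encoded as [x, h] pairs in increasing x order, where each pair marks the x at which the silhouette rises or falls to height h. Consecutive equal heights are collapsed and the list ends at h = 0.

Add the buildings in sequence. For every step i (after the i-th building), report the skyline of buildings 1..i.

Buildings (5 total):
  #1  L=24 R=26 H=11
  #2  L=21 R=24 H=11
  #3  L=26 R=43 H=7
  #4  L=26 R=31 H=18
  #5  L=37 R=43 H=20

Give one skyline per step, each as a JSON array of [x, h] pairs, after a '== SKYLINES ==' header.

== SKYLINES ==
[[24,11],[26,0]]
[[21,11],[26,0]]
[[21,11],[26,7],[43,0]]
[[21,11],[26,18],[31,7],[43,0]]
[[21,11],[26,18],[31,7],[37,20],[43,0]]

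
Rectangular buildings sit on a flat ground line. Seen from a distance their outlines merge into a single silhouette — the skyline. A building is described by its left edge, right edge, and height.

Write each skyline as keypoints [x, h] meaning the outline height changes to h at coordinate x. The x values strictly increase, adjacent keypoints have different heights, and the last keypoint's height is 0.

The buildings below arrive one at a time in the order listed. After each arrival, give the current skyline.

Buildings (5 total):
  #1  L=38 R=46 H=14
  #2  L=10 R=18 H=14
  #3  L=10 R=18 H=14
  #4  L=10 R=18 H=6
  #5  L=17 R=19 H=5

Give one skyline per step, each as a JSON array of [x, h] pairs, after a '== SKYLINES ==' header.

== SKYLINES ==
[[38,14],[46,0]]
[[10,14],[18,0],[38,14],[46,0]]
[[10,14],[18,0],[38,14],[46,0]]
[[10,14],[18,0],[38,14],[46,0]]
[[10,14],[18,5],[19,0],[38,14],[46,0]]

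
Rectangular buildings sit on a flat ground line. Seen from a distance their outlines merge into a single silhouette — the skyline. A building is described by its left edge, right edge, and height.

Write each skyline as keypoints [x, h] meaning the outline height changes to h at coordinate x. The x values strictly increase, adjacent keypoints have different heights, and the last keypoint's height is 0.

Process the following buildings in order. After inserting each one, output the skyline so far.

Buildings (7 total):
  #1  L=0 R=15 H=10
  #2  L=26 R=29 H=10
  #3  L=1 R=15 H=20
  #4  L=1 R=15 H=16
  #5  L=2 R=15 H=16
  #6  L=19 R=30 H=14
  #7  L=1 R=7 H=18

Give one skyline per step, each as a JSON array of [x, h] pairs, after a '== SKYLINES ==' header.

== SKYLINES ==
[[0,10],[15,0]]
[[0,10],[15,0],[26,10],[29,0]]
[[0,10],[1,20],[15,0],[26,10],[29,0]]
[[0,10],[1,20],[15,0],[26,10],[29,0]]
[[0,10],[1,20],[15,0],[26,10],[29,0]]
[[0,10],[1,20],[15,0],[19,14],[30,0]]
[[0,10],[1,20],[15,0],[19,14],[30,0]]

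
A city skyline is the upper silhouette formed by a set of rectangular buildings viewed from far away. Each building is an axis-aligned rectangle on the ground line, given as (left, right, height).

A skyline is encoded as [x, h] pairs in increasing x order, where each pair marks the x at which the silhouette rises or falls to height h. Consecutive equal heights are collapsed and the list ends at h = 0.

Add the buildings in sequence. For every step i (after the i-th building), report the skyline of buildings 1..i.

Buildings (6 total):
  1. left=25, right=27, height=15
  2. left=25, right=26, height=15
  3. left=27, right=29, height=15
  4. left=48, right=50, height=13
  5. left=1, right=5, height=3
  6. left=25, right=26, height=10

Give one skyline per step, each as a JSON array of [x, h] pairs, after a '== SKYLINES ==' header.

== SKYLINES ==
[[25,15],[27,0]]
[[25,15],[27,0]]
[[25,15],[29,0]]
[[25,15],[29,0],[48,13],[50,0]]
[[1,3],[5,0],[25,15],[29,0],[48,13],[50,0]]
[[1,3],[5,0],[25,15],[29,0],[48,13],[50,0]]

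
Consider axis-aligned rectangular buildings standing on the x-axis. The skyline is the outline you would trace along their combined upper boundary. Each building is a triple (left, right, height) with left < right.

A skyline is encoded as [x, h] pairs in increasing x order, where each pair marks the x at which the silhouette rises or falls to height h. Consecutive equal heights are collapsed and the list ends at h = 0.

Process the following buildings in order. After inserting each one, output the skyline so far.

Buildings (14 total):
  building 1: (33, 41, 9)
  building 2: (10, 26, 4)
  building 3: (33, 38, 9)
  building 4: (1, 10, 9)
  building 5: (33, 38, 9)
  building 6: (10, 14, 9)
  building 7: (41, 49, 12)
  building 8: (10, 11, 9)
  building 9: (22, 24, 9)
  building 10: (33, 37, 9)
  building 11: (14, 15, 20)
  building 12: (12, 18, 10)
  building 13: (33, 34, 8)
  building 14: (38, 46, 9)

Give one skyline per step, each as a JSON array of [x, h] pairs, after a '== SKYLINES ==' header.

== SKYLINES ==
[[33,9],[41,0]]
[[10,4],[26,0],[33,9],[41,0]]
[[10,4],[26,0],[33,9],[41,0]]
[[1,9],[10,4],[26,0],[33,9],[41,0]]
[[1,9],[10,4],[26,0],[33,9],[41,0]]
[[1,9],[14,4],[26,0],[33,9],[41,0]]
[[1,9],[14,4],[26,0],[33,9],[41,12],[49,0]]
[[1,9],[14,4],[26,0],[33,9],[41,12],[49,0]]
[[1,9],[14,4],[22,9],[24,4],[26,0],[33,9],[41,12],[49,0]]
[[1,9],[14,4],[22,9],[24,4],[26,0],[33,9],[41,12],[49,0]]
[[1,9],[14,20],[15,4],[22,9],[24,4],[26,0],[33,9],[41,12],[49,0]]
[[1,9],[12,10],[14,20],[15,10],[18,4],[22,9],[24,4],[26,0],[33,9],[41,12],[49,0]]
[[1,9],[12,10],[14,20],[15,10],[18,4],[22,9],[24,4],[26,0],[33,9],[41,12],[49,0]]
[[1,9],[12,10],[14,20],[15,10],[18,4],[22,9],[24,4],[26,0],[33,9],[41,12],[49,0]]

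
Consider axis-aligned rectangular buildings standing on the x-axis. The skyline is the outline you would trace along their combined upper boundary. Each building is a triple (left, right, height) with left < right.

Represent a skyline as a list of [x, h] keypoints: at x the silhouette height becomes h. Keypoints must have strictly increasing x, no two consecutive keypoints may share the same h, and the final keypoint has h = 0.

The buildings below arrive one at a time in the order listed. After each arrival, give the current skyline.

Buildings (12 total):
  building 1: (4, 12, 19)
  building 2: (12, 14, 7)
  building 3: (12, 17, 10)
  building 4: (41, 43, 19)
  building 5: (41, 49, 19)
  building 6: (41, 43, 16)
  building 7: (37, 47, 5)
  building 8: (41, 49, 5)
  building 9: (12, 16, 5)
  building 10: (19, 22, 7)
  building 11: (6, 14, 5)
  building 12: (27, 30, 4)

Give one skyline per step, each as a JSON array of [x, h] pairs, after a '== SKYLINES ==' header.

== SKYLINES ==
[[4,19],[12,0]]
[[4,19],[12,7],[14,0]]
[[4,19],[12,10],[17,0]]
[[4,19],[12,10],[17,0],[41,19],[43,0]]
[[4,19],[12,10],[17,0],[41,19],[49,0]]
[[4,19],[12,10],[17,0],[41,19],[49,0]]
[[4,19],[12,10],[17,0],[37,5],[41,19],[49,0]]
[[4,19],[12,10],[17,0],[37,5],[41,19],[49,0]]
[[4,19],[12,10],[17,0],[37,5],[41,19],[49,0]]
[[4,19],[12,10],[17,0],[19,7],[22,0],[37,5],[41,19],[49,0]]
[[4,19],[12,10],[17,0],[19,7],[22,0],[37,5],[41,19],[49,0]]
[[4,19],[12,10],[17,0],[19,7],[22,0],[27,4],[30,0],[37,5],[41,19],[49,0]]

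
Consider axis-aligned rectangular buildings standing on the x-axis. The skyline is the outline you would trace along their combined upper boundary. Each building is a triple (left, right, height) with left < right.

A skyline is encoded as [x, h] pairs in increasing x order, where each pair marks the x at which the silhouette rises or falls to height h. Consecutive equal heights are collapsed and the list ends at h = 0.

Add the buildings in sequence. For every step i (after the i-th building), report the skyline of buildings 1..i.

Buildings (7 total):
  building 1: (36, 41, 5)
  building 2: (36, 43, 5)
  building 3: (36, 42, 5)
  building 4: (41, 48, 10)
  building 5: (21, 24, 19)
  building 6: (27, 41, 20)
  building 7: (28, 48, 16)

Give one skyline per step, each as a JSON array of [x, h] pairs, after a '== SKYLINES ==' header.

== SKYLINES ==
[[36,5],[41,0]]
[[36,5],[43,0]]
[[36,5],[43,0]]
[[36,5],[41,10],[48,0]]
[[21,19],[24,0],[36,5],[41,10],[48,0]]
[[21,19],[24,0],[27,20],[41,10],[48,0]]
[[21,19],[24,0],[27,20],[41,16],[48,0]]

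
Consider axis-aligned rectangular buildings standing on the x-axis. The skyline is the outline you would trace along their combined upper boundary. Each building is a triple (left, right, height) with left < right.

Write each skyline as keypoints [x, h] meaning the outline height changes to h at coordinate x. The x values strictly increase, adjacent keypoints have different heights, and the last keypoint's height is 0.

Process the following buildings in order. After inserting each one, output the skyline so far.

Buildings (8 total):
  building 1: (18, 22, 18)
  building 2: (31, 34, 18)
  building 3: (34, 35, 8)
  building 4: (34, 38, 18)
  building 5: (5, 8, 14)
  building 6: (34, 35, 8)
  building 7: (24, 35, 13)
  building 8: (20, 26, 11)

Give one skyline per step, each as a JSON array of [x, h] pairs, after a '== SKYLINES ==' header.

== SKYLINES ==
[[18,18],[22,0]]
[[18,18],[22,0],[31,18],[34,0]]
[[18,18],[22,0],[31,18],[34,8],[35,0]]
[[18,18],[22,0],[31,18],[38,0]]
[[5,14],[8,0],[18,18],[22,0],[31,18],[38,0]]
[[5,14],[8,0],[18,18],[22,0],[31,18],[38,0]]
[[5,14],[8,0],[18,18],[22,0],[24,13],[31,18],[38,0]]
[[5,14],[8,0],[18,18],[22,11],[24,13],[31,18],[38,0]]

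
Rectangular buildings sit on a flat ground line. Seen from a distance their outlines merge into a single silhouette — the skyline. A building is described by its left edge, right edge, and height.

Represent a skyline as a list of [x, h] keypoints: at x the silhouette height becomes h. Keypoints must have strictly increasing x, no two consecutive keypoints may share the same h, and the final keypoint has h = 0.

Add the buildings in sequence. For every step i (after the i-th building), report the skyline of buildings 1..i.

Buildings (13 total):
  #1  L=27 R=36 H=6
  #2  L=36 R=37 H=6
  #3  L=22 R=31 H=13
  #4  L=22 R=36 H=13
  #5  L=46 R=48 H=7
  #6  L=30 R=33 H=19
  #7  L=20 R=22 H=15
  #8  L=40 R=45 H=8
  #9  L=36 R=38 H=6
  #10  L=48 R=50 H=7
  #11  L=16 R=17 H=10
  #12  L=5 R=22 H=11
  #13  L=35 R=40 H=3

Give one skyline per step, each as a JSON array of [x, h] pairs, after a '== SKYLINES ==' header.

== SKYLINES ==
[[27,6],[36,0]]
[[27,6],[37,0]]
[[22,13],[31,6],[37,0]]
[[22,13],[36,6],[37,0]]
[[22,13],[36,6],[37,0],[46,7],[48,0]]
[[22,13],[30,19],[33,13],[36,6],[37,0],[46,7],[48,0]]
[[20,15],[22,13],[30,19],[33,13],[36,6],[37,0],[46,7],[48,0]]
[[20,15],[22,13],[30,19],[33,13],[36,6],[37,0],[40,8],[45,0],[46,7],[48,0]]
[[20,15],[22,13],[30,19],[33,13],[36,6],[38,0],[40,8],[45,0],[46,7],[48,0]]
[[20,15],[22,13],[30,19],[33,13],[36,6],[38,0],[40,8],[45,0],[46,7],[50,0]]
[[16,10],[17,0],[20,15],[22,13],[30,19],[33,13],[36,6],[38,0],[40,8],[45,0],[46,7],[50,0]]
[[5,11],[20,15],[22,13],[30,19],[33,13],[36,6],[38,0],[40,8],[45,0],[46,7],[50,0]]
[[5,11],[20,15],[22,13],[30,19],[33,13],[36,6],[38,3],[40,8],[45,0],[46,7],[50,0]]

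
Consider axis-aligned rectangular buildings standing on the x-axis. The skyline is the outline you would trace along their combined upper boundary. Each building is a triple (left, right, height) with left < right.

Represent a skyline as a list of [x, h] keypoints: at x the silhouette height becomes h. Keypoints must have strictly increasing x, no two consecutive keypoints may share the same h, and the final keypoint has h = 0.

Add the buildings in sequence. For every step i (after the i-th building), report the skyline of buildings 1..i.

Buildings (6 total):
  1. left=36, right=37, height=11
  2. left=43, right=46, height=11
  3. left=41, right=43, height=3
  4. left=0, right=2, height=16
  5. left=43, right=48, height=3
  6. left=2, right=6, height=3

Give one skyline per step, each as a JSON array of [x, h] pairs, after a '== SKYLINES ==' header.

== SKYLINES ==
[[36,11],[37,0]]
[[36,11],[37,0],[43,11],[46,0]]
[[36,11],[37,0],[41,3],[43,11],[46,0]]
[[0,16],[2,0],[36,11],[37,0],[41,3],[43,11],[46,0]]
[[0,16],[2,0],[36,11],[37,0],[41,3],[43,11],[46,3],[48,0]]
[[0,16],[2,3],[6,0],[36,11],[37,0],[41,3],[43,11],[46,3],[48,0]]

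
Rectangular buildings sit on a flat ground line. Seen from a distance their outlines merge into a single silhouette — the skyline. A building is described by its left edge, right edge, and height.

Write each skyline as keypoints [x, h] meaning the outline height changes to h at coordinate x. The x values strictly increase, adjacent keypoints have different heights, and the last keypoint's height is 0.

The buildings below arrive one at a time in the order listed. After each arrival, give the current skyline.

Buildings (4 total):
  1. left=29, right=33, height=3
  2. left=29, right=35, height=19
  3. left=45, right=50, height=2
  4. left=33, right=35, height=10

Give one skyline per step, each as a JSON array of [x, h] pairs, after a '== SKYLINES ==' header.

== SKYLINES ==
[[29,3],[33,0]]
[[29,19],[35,0]]
[[29,19],[35,0],[45,2],[50,0]]
[[29,19],[35,0],[45,2],[50,0]]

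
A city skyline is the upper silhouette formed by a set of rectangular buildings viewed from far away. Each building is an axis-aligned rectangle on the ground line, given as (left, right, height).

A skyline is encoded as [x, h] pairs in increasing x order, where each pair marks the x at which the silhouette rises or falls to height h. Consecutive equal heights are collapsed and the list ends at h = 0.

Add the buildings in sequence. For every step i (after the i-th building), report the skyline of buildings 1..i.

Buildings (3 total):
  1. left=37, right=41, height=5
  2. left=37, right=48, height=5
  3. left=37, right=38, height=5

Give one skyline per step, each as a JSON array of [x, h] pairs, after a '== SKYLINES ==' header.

== SKYLINES ==
[[37,5],[41,0]]
[[37,5],[48,0]]
[[37,5],[48,0]]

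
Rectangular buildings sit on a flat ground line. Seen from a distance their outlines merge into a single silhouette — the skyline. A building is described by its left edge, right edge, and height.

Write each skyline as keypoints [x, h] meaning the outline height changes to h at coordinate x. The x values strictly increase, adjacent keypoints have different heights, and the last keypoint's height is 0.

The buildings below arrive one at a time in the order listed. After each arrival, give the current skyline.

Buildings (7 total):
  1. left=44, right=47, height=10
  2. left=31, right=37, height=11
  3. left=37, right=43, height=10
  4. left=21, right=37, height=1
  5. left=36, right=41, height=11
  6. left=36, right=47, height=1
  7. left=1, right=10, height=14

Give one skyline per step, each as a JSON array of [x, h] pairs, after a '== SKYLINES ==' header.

== SKYLINES ==
[[44,10],[47,0]]
[[31,11],[37,0],[44,10],[47,0]]
[[31,11],[37,10],[43,0],[44,10],[47,0]]
[[21,1],[31,11],[37,10],[43,0],[44,10],[47,0]]
[[21,1],[31,11],[41,10],[43,0],[44,10],[47,0]]
[[21,1],[31,11],[41,10],[43,1],[44,10],[47,0]]
[[1,14],[10,0],[21,1],[31,11],[41,10],[43,1],[44,10],[47,0]]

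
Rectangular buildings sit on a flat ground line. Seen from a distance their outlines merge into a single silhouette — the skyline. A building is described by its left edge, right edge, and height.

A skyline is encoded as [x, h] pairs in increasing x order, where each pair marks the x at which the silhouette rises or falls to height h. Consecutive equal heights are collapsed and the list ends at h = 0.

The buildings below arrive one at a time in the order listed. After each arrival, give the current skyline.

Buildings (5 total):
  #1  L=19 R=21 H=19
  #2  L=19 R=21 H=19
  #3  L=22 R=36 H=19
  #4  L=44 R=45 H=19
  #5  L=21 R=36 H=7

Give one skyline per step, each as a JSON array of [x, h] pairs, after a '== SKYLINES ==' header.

== SKYLINES ==
[[19,19],[21,0]]
[[19,19],[21,0]]
[[19,19],[21,0],[22,19],[36,0]]
[[19,19],[21,0],[22,19],[36,0],[44,19],[45,0]]
[[19,19],[21,7],[22,19],[36,0],[44,19],[45,0]]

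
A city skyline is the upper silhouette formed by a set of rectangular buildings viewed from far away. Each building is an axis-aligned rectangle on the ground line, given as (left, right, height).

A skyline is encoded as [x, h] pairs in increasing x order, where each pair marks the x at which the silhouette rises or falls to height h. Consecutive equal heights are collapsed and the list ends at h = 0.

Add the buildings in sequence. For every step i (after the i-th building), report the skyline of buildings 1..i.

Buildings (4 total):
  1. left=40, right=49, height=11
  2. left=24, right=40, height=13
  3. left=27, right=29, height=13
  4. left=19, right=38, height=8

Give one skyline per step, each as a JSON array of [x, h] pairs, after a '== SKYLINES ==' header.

== SKYLINES ==
[[40,11],[49,0]]
[[24,13],[40,11],[49,0]]
[[24,13],[40,11],[49,0]]
[[19,8],[24,13],[40,11],[49,0]]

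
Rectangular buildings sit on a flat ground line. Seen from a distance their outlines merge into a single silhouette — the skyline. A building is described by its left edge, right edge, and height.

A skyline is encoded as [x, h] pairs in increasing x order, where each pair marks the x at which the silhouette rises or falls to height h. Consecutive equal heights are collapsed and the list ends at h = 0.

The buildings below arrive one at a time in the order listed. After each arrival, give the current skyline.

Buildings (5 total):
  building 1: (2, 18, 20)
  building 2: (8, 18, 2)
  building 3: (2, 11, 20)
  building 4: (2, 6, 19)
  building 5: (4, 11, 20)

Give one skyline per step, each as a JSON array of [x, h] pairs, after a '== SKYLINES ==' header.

== SKYLINES ==
[[2,20],[18,0]]
[[2,20],[18,0]]
[[2,20],[18,0]]
[[2,20],[18,0]]
[[2,20],[18,0]]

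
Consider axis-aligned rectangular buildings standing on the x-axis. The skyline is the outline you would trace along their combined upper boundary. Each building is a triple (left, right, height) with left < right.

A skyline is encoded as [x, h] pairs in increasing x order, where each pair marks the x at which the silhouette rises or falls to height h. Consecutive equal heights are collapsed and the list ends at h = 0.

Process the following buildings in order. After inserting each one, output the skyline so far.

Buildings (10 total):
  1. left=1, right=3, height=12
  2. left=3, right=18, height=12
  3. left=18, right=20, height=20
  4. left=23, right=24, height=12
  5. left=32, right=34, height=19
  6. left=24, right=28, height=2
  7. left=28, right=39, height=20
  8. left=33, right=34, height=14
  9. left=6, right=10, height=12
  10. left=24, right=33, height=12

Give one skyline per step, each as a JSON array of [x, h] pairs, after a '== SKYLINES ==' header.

== SKYLINES ==
[[1,12],[3,0]]
[[1,12],[18,0]]
[[1,12],[18,20],[20,0]]
[[1,12],[18,20],[20,0],[23,12],[24,0]]
[[1,12],[18,20],[20,0],[23,12],[24,0],[32,19],[34,0]]
[[1,12],[18,20],[20,0],[23,12],[24,2],[28,0],[32,19],[34,0]]
[[1,12],[18,20],[20,0],[23,12],[24,2],[28,20],[39,0]]
[[1,12],[18,20],[20,0],[23,12],[24,2],[28,20],[39,0]]
[[1,12],[18,20],[20,0],[23,12],[24,2],[28,20],[39,0]]
[[1,12],[18,20],[20,0],[23,12],[28,20],[39,0]]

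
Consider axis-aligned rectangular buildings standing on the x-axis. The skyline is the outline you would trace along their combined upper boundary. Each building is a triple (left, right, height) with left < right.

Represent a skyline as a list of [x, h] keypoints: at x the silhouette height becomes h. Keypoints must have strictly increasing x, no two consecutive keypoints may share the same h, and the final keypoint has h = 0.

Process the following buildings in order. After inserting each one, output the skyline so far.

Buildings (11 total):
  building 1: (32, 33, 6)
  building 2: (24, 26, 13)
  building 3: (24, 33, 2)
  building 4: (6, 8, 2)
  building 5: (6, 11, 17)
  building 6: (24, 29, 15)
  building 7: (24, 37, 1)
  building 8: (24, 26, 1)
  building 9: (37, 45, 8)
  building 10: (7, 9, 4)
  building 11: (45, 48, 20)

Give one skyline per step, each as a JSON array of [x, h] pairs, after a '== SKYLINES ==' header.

== SKYLINES ==
[[32,6],[33,0]]
[[24,13],[26,0],[32,6],[33,0]]
[[24,13],[26,2],[32,6],[33,0]]
[[6,2],[8,0],[24,13],[26,2],[32,6],[33,0]]
[[6,17],[11,0],[24,13],[26,2],[32,6],[33,0]]
[[6,17],[11,0],[24,15],[29,2],[32,6],[33,0]]
[[6,17],[11,0],[24,15],[29,2],[32,6],[33,1],[37,0]]
[[6,17],[11,0],[24,15],[29,2],[32,6],[33,1],[37,0]]
[[6,17],[11,0],[24,15],[29,2],[32,6],[33,1],[37,8],[45,0]]
[[6,17],[11,0],[24,15],[29,2],[32,6],[33,1],[37,8],[45,0]]
[[6,17],[11,0],[24,15],[29,2],[32,6],[33,1],[37,8],[45,20],[48,0]]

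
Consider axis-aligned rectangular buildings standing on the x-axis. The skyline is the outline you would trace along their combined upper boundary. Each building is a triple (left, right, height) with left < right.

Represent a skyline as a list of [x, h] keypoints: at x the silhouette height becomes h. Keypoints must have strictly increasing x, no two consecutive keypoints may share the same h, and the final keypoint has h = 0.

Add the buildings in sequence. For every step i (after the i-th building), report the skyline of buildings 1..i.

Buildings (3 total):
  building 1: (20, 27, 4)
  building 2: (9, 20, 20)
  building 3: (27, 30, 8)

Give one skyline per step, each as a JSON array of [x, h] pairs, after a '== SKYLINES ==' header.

== SKYLINES ==
[[20,4],[27,0]]
[[9,20],[20,4],[27,0]]
[[9,20],[20,4],[27,8],[30,0]]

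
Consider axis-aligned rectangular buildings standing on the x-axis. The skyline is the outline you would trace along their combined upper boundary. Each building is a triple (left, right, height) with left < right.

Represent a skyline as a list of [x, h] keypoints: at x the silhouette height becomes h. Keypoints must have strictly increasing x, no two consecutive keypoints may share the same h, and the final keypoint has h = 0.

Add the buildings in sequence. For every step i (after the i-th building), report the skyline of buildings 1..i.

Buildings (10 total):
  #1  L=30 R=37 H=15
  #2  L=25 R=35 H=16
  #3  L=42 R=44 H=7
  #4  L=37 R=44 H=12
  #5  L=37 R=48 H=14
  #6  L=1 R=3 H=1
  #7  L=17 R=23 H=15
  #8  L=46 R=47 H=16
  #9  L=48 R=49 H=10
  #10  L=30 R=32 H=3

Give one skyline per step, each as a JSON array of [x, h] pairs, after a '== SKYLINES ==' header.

== SKYLINES ==
[[30,15],[37,0]]
[[25,16],[35,15],[37,0]]
[[25,16],[35,15],[37,0],[42,7],[44,0]]
[[25,16],[35,15],[37,12],[44,0]]
[[25,16],[35,15],[37,14],[48,0]]
[[1,1],[3,0],[25,16],[35,15],[37,14],[48,0]]
[[1,1],[3,0],[17,15],[23,0],[25,16],[35,15],[37,14],[48,0]]
[[1,1],[3,0],[17,15],[23,0],[25,16],[35,15],[37,14],[46,16],[47,14],[48,0]]
[[1,1],[3,0],[17,15],[23,0],[25,16],[35,15],[37,14],[46,16],[47,14],[48,10],[49,0]]
[[1,1],[3,0],[17,15],[23,0],[25,16],[35,15],[37,14],[46,16],[47,14],[48,10],[49,0]]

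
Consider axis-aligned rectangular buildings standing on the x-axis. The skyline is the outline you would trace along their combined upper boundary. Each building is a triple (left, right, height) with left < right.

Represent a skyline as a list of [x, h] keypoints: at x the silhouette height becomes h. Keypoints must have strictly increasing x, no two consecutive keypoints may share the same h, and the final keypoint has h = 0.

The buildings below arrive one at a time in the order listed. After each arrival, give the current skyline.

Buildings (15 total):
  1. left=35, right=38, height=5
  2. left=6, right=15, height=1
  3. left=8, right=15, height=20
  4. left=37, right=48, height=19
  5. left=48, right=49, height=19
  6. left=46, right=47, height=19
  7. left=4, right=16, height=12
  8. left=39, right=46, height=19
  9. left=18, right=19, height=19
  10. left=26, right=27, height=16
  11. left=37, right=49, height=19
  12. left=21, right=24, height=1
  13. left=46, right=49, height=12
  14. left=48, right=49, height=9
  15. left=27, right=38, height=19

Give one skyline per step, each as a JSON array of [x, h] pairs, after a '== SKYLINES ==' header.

== SKYLINES ==
[[35,5],[38,0]]
[[6,1],[15,0],[35,5],[38,0]]
[[6,1],[8,20],[15,0],[35,5],[38,0]]
[[6,1],[8,20],[15,0],[35,5],[37,19],[48,0]]
[[6,1],[8,20],[15,0],[35,5],[37,19],[49,0]]
[[6,1],[8,20],[15,0],[35,5],[37,19],[49,0]]
[[4,12],[8,20],[15,12],[16,0],[35,5],[37,19],[49,0]]
[[4,12],[8,20],[15,12],[16,0],[35,5],[37,19],[49,0]]
[[4,12],[8,20],[15,12],[16,0],[18,19],[19,0],[35,5],[37,19],[49,0]]
[[4,12],[8,20],[15,12],[16,0],[18,19],[19,0],[26,16],[27,0],[35,5],[37,19],[49,0]]
[[4,12],[8,20],[15,12],[16,0],[18,19],[19,0],[26,16],[27,0],[35,5],[37,19],[49,0]]
[[4,12],[8,20],[15,12],[16,0],[18,19],[19,0],[21,1],[24,0],[26,16],[27,0],[35,5],[37,19],[49,0]]
[[4,12],[8,20],[15,12],[16,0],[18,19],[19,0],[21,1],[24,0],[26,16],[27,0],[35,5],[37,19],[49,0]]
[[4,12],[8,20],[15,12],[16,0],[18,19],[19,0],[21,1],[24,0],[26,16],[27,0],[35,5],[37,19],[49,0]]
[[4,12],[8,20],[15,12],[16,0],[18,19],[19,0],[21,1],[24,0],[26,16],[27,19],[49,0]]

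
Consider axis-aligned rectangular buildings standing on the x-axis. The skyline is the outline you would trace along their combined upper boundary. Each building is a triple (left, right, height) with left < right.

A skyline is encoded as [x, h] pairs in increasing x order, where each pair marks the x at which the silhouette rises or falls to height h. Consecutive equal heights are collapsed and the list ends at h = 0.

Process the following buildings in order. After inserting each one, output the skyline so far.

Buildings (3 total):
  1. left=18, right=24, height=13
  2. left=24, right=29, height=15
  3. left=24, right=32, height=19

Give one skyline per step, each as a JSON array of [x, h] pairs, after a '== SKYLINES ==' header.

== SKYLINES ==
[[18,13],[24,0]]
[[18,13],[24,15],[29,0]]
[[18,13],[24,19],[32,0]]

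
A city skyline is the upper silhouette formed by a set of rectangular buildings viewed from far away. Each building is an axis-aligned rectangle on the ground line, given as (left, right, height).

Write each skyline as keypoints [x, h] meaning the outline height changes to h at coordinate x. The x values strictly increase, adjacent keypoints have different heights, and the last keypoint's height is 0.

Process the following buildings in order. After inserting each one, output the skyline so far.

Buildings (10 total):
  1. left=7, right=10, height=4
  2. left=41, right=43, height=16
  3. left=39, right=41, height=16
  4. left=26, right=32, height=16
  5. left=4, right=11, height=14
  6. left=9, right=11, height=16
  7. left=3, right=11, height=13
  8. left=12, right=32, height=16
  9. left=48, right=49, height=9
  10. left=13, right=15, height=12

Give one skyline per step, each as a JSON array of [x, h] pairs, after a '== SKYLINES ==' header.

== SKYLINES ==
[[7,4],[10,0]]
[[7,4],[10,0],[41,16],[43,0]]
[[7,4],[10,0],[39,16],[43,0]]
[[7,4],[10,0],[26,16],[32,0],[39,16],[43,0]]
[[4,14],[11,0],[26,16],[32,0],[39,16],[43,0]]
[[4,14],[9,16],[11,0],[26,16],[32,0],[39,16],[43,0]]
[[3,13],[4,14],[9,16],[11,0],[26,16],[32,0],[39,16],[43,0]]
[[3,13],[4,14],[9,16],[11,0],[12,16],[32,0],[39,16],[43,0]]
[[3,13],[4,14],[9,16],[11,0],[12,16],[32,0],[39,16],[43,0],[48,9],[49,0]]
[[3,13],[4,14],[9,16],[11,0],[12,16],[32,0],[39,16],[43,0],[48,9],[49,0]]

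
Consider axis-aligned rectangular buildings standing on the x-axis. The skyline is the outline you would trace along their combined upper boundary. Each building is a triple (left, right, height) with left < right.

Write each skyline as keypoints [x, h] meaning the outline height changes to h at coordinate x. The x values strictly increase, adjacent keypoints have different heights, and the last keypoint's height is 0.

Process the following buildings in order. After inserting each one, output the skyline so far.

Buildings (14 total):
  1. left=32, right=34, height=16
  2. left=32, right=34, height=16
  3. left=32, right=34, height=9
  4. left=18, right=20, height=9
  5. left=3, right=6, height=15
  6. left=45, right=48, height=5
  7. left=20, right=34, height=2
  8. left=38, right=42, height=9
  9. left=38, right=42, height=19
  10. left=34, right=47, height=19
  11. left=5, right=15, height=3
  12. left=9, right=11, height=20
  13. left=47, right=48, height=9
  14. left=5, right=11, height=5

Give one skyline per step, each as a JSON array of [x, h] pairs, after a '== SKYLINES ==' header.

== SKYLINES ==
[[32,16],[34,0]]
[[32,16],[34,0]]
[[32,16],[34,0]]
[[18,9],[20,0],[32,16],[34,0]]
[[3,15],[6,0],[18,9],[20,0],[32,16],[34,0]]
[[3,15],[6,0],[18,9],[20,0],[32,16],[34,0],[45,5],[48,0]]
[[3,15],[6,0],[18,9],[20,2],[32,16],[34,0],[45,5],[48,0]]
[[3,15],[6,0],[18,9],[20,2],[32,16],[34,0],[38,9],[42,0],[45,5],[48,0]]
[[3,15],[6,0],[18,9],[20,2],[32,16],[34,0],[38,19],[42,0],[45,5],[48,0]]
[[3,15],[6,0],[18,9],[20,2],[32,16],[34,19],[47,5],[48,0]]
[[3,15],[6,3],[15,0],[18,9],[20,2],[32,16],[34,19],[47,5],[48,0]]
[[3,15],[6,3],[9,20],[11,3],[15,0],[18,9],[20,2],[32,16],[34,19],[47,5],[48,0]]
[[3,15],[6,3],[9,20],[11,3],[15,0],[18,9],[20,2],[32,16],[34,19],[47,9],[48,0]]
[[3,15],[6,5],[9,20],[11,3],[15,0],[18,9],[20,2],[32,16],[34,19],[47,9],[48,0]]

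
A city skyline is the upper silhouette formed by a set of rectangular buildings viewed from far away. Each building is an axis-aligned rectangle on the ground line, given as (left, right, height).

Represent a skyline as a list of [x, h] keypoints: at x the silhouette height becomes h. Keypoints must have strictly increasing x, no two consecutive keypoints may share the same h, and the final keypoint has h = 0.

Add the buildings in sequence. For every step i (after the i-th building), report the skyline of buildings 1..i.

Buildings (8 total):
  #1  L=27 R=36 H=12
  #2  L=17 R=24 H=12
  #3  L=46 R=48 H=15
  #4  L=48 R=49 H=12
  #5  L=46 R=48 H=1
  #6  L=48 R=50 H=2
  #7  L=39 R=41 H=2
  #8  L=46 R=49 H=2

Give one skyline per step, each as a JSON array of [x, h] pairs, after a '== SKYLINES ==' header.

== SKYLINES ==
[[27,12],[36,0]]
[[17,12],[24,0],[27,12],[36,0]]
[[17,12],[24,0],[27,12],[36,0],[46,15],[48,0]]
[[17,12],[24,0],[27,12],[36,0],[46,15],[48,12],[49,0]]
[[17,12],[24,0],[27,12],[36,0],[46,15],[48,12],[49,0]]
[[17,12],[24,0],[27,12],[36,0],[46,15],[48,12],[49,2],[50,0]]
[[17,12],[24,0],[27,12],[36,0],[39,2],[41,0],[46,15],[48,12],[49,2],[50,0]]
[[17,12],[24,0],[27,12],[36,0],[39,2],[41,0],[46,15],[48,12],[49,2],[50,0]]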